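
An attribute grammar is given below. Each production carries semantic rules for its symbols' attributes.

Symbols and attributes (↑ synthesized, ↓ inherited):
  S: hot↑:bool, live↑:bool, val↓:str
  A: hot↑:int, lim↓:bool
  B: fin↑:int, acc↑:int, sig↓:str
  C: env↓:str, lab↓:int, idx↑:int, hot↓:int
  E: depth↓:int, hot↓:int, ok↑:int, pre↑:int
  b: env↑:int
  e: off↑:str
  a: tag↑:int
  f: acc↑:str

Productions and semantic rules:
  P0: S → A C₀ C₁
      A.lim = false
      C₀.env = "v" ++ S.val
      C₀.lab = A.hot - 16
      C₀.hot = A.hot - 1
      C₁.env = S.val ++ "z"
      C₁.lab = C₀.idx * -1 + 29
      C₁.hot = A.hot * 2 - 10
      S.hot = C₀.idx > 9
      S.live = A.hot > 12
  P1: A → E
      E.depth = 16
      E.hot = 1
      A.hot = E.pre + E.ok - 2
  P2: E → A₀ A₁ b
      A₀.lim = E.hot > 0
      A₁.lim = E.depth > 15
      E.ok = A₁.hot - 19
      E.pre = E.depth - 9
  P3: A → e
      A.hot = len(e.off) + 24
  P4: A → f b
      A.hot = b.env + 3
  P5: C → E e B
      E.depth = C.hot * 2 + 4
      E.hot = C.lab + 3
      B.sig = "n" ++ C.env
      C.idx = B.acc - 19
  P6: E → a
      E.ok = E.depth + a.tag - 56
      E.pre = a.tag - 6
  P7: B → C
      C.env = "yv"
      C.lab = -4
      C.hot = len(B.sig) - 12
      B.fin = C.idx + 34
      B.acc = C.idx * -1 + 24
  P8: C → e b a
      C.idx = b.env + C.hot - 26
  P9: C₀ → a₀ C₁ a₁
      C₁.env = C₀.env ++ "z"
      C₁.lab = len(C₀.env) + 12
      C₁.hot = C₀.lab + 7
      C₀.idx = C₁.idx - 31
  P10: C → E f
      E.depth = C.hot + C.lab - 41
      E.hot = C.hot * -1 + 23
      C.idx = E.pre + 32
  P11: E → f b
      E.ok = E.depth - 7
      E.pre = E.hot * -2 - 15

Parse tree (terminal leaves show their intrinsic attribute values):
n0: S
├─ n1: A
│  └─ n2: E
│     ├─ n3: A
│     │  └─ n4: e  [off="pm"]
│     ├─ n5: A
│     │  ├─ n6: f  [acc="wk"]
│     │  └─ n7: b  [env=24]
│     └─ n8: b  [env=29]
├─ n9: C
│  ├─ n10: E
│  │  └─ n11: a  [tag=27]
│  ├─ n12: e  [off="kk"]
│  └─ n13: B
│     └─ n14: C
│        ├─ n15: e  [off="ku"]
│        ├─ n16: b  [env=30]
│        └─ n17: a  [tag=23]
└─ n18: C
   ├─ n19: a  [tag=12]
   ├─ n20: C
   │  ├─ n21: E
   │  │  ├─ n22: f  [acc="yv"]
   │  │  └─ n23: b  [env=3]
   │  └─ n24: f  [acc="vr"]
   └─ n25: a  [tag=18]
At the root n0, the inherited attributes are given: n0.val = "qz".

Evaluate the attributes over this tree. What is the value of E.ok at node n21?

-6

1. n0.val = "qz"  [given at root]
2. n1.lim = false  [false]
3. n2.depth = 16  [16]
4. n2.hot = 1  [1]
5. n3.lim = true  [E.hot > 0]
6. n4.off = "pm"  [terminal]
7. n3.hot = 26  [len(e.off) + 24]
8. n5.lim = true  [E.depth > 15]
9. n6.acc = "wk"  [terminal]
10. n7.env = 24  [terminal]
11. n5.hot = 27  [b.env + 3]
12. n8.env = 29  [terminal]
13. n2.ok = 8  [A₁.hot - 19]
14. n2.pre = 7  [E.depth - 9]
15. n1.hot = 13  [E.pre + E.ok - 2]
16. n9.env = "vqz"  ["v" ++ S.val]
17. n9.lab = -3  [A.hot - 16]
18. n9.hot = 12  [A.hot - 1]
19. n10.depth = 28  [C.hot * 2 + 4]
20. n10.hot = 0  [C.lab + 3]
21. n11.tag = 27  [terminal]
22. n10.ok = -1  [E.depth + a.tag - 56]
23. n10.pre = 21  [a.tag - 6]
24. n12.off = "kk"  [terminal]
25. n13.sig = "nvqz"  ["n" ++ C.env]
26. n14.env = "yv"  ["yv"]
27. n14.lab = -4  [-4]
28. n14.hot = -8  [len(B.sig) - 12]
29. n15.off = "ku"  [terminal]
30. n16.env = 30  [terminal]
31. n17.tag = 23  [terminal]
32. n14.idx = -4  [b.env + C.hot - 26]
33. n13.fin = 30  [C.idx + 34]
34. n13.acc = 28  [C.idx * -1 + 24]
35. n9.idx = 9  [B.acc - 19]
36. n18.env = "qzz"  [S.val ++ "z"]
37. n18.lab = 20  [C₀.idx * -1 + 29]
38. n18.hot = 16  [A.hot * 2 - 10]
39. n19.tag = 12  [terminal]
40. n20.env = "qzzz"  [C₀.env ++ "z"]
41. n20.lab = 15  [len(C₀.env) + 12]
42. n20.hot = 27  [C₀.lab + 7]
43. n21.depth = 1  [C.hot + C.lab - 41]
44. n21.hot = -4  [C.hot * -1 + 23]
45. n22.acc = "yv"  [terminal]
46. n23.env = 3  [terminal]
47. n21.ok = -6  [E.depth - 7]
48. n21.pre = -7  [E.hot * -2 - 15]
49. n24.acc = "vr"  [terminal]
50. n20.idx = 25  [E.pre + 32]
51. n25.tag = 18  [terminal]
52. n18.idx = -6  [C₁.idx - 31]
53. n0.hot = false  [C₀.idx > 9]
54. n0.live = true  [A.hot > 12]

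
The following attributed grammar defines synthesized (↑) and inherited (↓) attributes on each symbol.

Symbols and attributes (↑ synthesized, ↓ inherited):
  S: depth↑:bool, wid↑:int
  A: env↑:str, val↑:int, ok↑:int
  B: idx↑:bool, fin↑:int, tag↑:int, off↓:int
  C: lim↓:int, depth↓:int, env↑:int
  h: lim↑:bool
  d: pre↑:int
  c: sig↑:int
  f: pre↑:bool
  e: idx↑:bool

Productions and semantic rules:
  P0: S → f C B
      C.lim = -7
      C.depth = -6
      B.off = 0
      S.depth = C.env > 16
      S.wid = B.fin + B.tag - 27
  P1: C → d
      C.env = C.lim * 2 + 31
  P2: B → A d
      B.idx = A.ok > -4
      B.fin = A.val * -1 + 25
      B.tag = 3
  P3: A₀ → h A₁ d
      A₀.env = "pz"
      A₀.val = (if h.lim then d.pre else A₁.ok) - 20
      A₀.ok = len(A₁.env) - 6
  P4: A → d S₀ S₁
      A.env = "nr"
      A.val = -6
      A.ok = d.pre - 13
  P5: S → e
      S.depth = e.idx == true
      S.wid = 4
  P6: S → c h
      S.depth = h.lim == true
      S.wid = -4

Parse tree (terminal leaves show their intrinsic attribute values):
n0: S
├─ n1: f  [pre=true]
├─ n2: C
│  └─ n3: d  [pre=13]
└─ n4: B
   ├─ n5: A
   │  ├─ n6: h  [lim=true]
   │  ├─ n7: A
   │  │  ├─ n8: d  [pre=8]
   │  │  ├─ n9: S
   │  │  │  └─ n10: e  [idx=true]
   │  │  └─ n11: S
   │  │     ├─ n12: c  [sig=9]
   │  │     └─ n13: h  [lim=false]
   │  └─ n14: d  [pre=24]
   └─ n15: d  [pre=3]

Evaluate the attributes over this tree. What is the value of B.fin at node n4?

1. n1.pre = true  [terminal]
2. n2.lim = -7  [-7]
3. n2.depth = -6  [-6]
4. n3.pre = 13  [terminal]
5. n2.env = 17  [C.lim * 2 + 31]
6. n4.off = 0  [0]
7. n6.lim = true  [terminal]
8. n8.pre = 8  [terminal]
9. n10.idx = true  [terminal]
10. n9.depth = true  [e.idx == true]
11. n9.wid = 4  [4]
12. n12.sig = 9  [terminal]
13. n13.lim = false  [terminal]
14. n11.depth = false  [h.lim == true]
15. n11.wid = -4  [-4]
16. n7.env = "nr"  ["nr"]
17. n7.val = -6  [-6]
18. n7.ok = -5  [d.pre - 13]
19. n14.pre = 24  [terminal]
20. n5.env = "pz"  ["pz"]
21. n5.val = 4  [(if h.lim then d.pre else A₁.ok) - 20]
22. n5.ok = -4  [len(A₁.env) - 6]
23. n15.pre = 3  [terminal]
24. n4.idx = false  [A.ok > -4]
25. n4.fin = 21  [A.val * -1 + 25]
26. n4.tag = 3  [3]
27. n0.depth = true  [C.env > 16]
28. n0.wid = -3  [B.fin + B.tag - 27]

21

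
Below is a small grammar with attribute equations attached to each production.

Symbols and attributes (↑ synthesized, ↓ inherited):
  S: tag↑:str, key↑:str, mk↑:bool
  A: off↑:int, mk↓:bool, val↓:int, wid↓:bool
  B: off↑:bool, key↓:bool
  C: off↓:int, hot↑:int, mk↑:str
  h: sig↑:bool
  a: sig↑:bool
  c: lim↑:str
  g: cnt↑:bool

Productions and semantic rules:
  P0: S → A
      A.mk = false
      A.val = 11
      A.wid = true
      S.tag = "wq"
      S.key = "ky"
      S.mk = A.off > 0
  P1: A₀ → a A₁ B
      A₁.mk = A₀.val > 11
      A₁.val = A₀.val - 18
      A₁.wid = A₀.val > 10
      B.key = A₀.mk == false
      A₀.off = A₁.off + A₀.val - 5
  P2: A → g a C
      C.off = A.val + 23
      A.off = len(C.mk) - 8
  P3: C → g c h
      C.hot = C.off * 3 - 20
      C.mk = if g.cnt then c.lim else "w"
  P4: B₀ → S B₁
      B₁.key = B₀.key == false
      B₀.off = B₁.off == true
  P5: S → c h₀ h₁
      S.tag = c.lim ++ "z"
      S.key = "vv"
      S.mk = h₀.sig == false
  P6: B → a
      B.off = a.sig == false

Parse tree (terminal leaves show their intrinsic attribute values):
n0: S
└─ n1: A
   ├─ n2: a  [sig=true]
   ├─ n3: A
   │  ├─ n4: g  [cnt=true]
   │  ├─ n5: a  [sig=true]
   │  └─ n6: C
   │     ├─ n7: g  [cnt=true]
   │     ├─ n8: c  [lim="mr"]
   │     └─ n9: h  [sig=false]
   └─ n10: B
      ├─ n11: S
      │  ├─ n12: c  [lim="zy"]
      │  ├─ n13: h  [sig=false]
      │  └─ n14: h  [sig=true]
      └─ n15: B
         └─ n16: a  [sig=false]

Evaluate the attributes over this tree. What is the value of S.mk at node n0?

false

1. n1.mk = false  [false]
2. n1.val = 11  [11]
3. n1.wid = true  [true]
4. n2.sig = true  [terminal]
5. n3.mk = false  [A₀.val > 11]
6. n3.val = -7  [A₀.val - 18]
7. n3.wid = true  [A₀.val > 10]
8. n4.cnt = true  [terminal]
9. n5.sig = true  [terminal]
10. n6.off = 16  [A.val + 23]
11. n7.cnt = true  [terminal]
12. n8.lim = "mr"  [terminal]
13. n9.sig = false  [terminal]
14. n6.hot = 28  [C.off * 3 - 20]
15. n6.mk = "mr"  [if g.cnt then c.lim else "w"]
16. n3.off = -6  [len(C.mk) - 8]
17. n10.key = true  [A₀.mk == false]
18. n12.lim = "zy"  [terminal]
19. n13.sig = false  [terminal]
20. n14.sig = true  [terminal]
21. n11.tag = "zyz"  [c.lim ++ "z"]
22. n11.key = "vv"  ["vv"]
23. n11.mk = true  [h₀.sig == false]
24. n15.key = false  [B₀.key == false]
25. n16.sig = false  [terminal]
26. n15.off = true  [a.sig == false]
27. n10.off = true  [B₁.off == true]
28. n1.off = 0  [A₁.off + A₀.val - 5]
29. n0.tag = "wq"  ["wq"]
30. n0.key = "ky"  ["ky"]
31. n0.mk = false  [A.off > 0]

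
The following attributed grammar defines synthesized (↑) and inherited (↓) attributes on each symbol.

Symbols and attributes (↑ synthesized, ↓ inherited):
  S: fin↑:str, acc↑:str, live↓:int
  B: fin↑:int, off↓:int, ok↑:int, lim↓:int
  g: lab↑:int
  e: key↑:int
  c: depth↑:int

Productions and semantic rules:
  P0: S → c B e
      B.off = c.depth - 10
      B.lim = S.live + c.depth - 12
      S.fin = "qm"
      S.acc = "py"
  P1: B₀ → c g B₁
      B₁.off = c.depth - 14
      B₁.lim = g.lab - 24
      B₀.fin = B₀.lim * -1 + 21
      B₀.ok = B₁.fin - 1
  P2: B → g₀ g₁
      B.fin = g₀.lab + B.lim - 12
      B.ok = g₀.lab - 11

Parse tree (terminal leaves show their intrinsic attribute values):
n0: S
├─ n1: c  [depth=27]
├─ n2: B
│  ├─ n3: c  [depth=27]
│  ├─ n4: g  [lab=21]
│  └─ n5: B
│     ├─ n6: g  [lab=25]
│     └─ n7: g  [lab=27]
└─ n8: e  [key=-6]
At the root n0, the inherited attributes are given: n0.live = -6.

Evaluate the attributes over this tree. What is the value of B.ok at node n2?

9

1. n0.live = -6  [given at root]
2. n1.depth = 27  [terminal]
3. n2.off = 17  [c.depth - 10]
4. n2.lim = 9  [S.live + c.depth - 12]
5. n3.depth = 27  [terminal]
6. n4.lab = 21  [terminal]
7. n5.off = 13  [c.depth - 14]
8. n5.lim = -3  [g.lab - 24]
9. n6.lab = 25  [terminal]
10. n7.lab = 27  [terminal]
11. n5.fin = 10  [g₀.lab + B.lim - 12]
12. n5.ok = 14  [g₀.lab - 11]
13. n2.fin = 12  [B₀.lim * -1 + 21]
14. n2.ok = 9  [B₁.fin - 1]
15. n8.key = -6  [terminal]
16. n0.fin = "qm"  ["qm"]
17. n0.acc = "py"  ["py"]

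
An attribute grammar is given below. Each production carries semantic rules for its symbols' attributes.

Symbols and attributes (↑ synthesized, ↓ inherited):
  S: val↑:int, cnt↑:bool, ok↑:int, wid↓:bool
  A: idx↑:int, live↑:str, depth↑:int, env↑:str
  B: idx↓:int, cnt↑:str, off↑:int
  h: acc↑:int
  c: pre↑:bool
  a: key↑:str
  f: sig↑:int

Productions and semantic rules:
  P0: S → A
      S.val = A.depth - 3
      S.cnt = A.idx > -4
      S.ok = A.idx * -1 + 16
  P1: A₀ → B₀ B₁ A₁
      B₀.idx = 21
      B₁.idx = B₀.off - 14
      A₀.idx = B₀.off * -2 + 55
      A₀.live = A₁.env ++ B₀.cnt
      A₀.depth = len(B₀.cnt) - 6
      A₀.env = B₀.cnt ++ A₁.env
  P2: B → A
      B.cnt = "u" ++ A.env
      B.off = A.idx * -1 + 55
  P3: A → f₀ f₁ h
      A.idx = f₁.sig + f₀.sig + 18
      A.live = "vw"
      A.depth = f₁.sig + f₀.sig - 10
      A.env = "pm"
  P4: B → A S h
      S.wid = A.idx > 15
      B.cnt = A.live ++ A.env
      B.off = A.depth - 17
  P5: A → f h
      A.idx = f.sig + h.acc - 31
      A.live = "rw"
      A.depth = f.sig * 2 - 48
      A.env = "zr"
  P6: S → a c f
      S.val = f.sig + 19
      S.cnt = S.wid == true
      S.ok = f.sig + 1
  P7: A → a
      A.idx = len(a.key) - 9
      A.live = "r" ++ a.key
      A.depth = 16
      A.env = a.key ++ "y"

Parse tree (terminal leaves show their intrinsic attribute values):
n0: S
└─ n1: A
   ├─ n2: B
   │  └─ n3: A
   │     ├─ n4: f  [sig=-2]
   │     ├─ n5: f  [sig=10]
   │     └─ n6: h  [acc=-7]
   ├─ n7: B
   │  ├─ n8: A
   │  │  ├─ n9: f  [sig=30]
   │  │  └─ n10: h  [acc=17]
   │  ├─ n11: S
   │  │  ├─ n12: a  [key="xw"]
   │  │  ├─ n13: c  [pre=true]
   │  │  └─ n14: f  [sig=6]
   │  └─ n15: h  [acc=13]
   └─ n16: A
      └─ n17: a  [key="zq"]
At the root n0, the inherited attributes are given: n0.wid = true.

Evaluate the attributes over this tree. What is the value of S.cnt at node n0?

true

1. n0.wid = true  [given at root]
2. n2.idx = 21  [21]
3. n4.sig = -2  [terminal]
4. n5.sig = 10  [terminal]
5. n6.acc = -7  [terminal]
6. n3.idx = 26  [f₁.sig + f₀.sig + 18]
7. n3.live = "vw"  ["vw"]
8. n3.depth = -2  [f₁.sig + f₀.sig - 10]
9. n3.env = "pm"  ["pm"]
10. n2.cnt = "upm"  ["u" ++ A.env]
11. n2.off = 29  [A.idx * -1 + 55]
12. n7.idx = 15  [B₀.off - 14]
13. n9.sig = 30  [terminal]
14. n10.acc = 17  [terminal]
15. n8.idx = 16  [f.sig + h.acc - 31]
16. n8.live = "rw"  ["rw"]
17. n8.depth = 12  [f.sig * 2 - 48]
18. n8.env = "zr"  ["zr"]
19. n11.wid = true  [A.idx > 15]
20. n12.key = "xw"  [terminal]
21. n13.pre = true  [terminal]
22. n14.sig = 6  [terminal]
23. n11.val = 25  [f.sig + 19]
24. n11.cnt = true  [S.wid == true]
25. n11.ok = 7  [f.sig + 1]
26. n15.acc = 13  [terminal]
27. n7.cnt = "rwzr"  [A.live ++ A.env]
28. n7.off = -5  [A.depth - 17]
29. n17.key = "zq"  [terminal]
30. n16.idx = -7  [len(a.key) - 9]
31. n16.live = "rzq"  ["r" ++ a.key]
32. n16.depth = 16  [16]
33. n16.env = "zqy"  [a.key ++ "y"]
34. n1.idx = -3  [B₀.off * -2 + 55]
35. n1.live = "zqyupm"  [A₁.env ++ B₀.cnt]
36. n1.depth = -3  [len(B₀.cnt) - 6]
37. n1.env = "upmzqy"  [B₀.cnt ++ A₁.env]
38. n0.val = -6  [A.depth - 3]
39. n0.cnt = true  [A.idx > -4]
40. n0.ok = 19  [A.idx * -1 + 16]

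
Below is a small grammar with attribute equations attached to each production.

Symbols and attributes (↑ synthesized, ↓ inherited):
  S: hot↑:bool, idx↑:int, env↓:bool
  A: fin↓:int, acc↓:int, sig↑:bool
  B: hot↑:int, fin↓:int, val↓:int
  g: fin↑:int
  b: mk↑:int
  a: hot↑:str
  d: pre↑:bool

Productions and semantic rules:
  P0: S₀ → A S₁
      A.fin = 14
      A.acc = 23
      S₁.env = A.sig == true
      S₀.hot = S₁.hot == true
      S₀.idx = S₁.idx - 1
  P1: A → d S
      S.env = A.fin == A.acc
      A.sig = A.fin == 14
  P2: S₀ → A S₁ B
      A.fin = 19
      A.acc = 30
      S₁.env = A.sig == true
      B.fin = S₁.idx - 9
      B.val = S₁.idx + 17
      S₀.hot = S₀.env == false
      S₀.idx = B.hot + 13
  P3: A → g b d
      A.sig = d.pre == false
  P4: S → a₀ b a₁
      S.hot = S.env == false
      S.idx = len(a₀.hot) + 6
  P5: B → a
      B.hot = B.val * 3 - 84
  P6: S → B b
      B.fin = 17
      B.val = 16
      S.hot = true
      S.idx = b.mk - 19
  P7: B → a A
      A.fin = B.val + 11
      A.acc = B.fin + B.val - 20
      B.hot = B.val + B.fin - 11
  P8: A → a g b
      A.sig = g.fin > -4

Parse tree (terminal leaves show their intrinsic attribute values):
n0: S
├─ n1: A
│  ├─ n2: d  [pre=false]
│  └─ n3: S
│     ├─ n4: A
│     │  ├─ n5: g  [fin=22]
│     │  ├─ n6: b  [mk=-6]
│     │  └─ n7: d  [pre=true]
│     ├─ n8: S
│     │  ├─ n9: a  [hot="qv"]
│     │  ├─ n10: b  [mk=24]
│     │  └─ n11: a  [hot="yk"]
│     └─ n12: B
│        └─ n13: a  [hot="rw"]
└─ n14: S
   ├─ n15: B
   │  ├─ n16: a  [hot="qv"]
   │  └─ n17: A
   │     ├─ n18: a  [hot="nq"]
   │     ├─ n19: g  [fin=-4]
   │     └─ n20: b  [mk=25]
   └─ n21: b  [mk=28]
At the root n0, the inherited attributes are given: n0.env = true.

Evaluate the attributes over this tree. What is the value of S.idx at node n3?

1. n0.env = true  [given at root]
2. n1.fin = 14  [14]
3. n1.acc = 23  [23]
4. n2.pre = false  [terminal]
5. n3.env = false  [A.fin == A.acc]
6. n4.fin = 19  [19]
7. n4.acc = 30  [30]
8. n5.fin = 22  [terminal]
9. n6.mk = -6  [terminal]
10. n7.pre = true  [terminal]
11. n4.sig = false  [d.pre == false]
12. n8.env = false  [A.sig == true]
13. n9.hot = "qv"  [terminal]
14. n10.mk = 24  [terminal]
15. n11.hot = "yk"  [terminal]
16. n8.hot = true  [S.env == false]
17. n8.idx = 8  [len(a₀.hot) + 6]
18. n12.fin = -1  [S₁.idx - 9]
19. n12.val = 25  [S₁.idx + 17]
20. n13.hot = "rw"  [terminal]
21. n12.hot = -9  [B.val * 3 - 84]
22. n3.hot = true  [S₀.env == false]
23. n3.idx = 4  [B.hot + 13]
24. n1.sig = true  [A.fin == 14]
25. n14.env = true  [A.sig == true]
26. n15.fin = 17  [17]
27. n15.val = 16  [16]
28. n16.hot = "qv"  [terminal]
29. n17.fin = 27  [B.val + 11]
30. n17.acc = 13  [B.fin + B.val - 20]
31. n18.hot = "nq"  [terminal]
32. n19.fin = -4  [terminal]
33. n20.mk = 25  [terminal]
34. n17.sig = false  [g.fin > -4]
35. n15.hot = 22  [B.val + B.fin - 11]
36. n21.mk = 28  [terminal]
37. n14.hot = true  [true]
38. n14.idx = 9  [b.mk - 19]
39. n0.hot = true  [S₁.hot == true]
40. n0.idx = 8  [S₁.idx - 1]

4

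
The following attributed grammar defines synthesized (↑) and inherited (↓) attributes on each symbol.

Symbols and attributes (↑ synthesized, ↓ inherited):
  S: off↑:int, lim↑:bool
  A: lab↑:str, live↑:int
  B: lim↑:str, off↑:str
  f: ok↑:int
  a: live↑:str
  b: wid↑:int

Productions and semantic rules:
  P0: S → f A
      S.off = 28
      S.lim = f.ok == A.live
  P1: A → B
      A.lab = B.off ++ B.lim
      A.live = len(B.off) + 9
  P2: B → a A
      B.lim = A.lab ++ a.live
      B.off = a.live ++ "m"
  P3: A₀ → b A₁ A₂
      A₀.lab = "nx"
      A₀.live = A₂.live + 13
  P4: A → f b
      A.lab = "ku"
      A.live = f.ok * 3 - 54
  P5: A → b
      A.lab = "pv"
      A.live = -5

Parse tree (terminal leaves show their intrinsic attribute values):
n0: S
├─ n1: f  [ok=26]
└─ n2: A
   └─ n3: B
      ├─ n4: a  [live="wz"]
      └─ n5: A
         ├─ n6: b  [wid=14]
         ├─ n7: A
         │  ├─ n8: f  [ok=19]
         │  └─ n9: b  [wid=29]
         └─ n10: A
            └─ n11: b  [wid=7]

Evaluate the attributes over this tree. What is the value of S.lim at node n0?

false

1. n1.ok = 26  [terminal]
2. n4.live = "wz"  [terminal]
3. n6.wid = 14  [terminal]
4. n8.ok = 19  [terminal]
5. n9.wid = 29  [terminal]
6. n7.lab = "ku"  ["ku"]
7. n7.live = 3  [f.ok * 3 - 54]
8. n11.wid = 7  [terminal]
9. n10.lab = "pv"  ["pv"]
10. n10.live = -5  [-5]
11. n5.lab = "nx"  ["nx"]
12. n5.live = 8  [A₂.live + 13]
13. n3.lim = "nxwz"  [A.lab ++ a.live]
14. n3.off = "wzm"  [a.live ++ "m"]
15. n2.lab = "wzmnxwz"  [B.off ++ B.lim]
16. n2.live = 12  [len(B.off) + 9]
17. n0.off = 28  [28]
18. n0.lim = false  [f.ok == A.live]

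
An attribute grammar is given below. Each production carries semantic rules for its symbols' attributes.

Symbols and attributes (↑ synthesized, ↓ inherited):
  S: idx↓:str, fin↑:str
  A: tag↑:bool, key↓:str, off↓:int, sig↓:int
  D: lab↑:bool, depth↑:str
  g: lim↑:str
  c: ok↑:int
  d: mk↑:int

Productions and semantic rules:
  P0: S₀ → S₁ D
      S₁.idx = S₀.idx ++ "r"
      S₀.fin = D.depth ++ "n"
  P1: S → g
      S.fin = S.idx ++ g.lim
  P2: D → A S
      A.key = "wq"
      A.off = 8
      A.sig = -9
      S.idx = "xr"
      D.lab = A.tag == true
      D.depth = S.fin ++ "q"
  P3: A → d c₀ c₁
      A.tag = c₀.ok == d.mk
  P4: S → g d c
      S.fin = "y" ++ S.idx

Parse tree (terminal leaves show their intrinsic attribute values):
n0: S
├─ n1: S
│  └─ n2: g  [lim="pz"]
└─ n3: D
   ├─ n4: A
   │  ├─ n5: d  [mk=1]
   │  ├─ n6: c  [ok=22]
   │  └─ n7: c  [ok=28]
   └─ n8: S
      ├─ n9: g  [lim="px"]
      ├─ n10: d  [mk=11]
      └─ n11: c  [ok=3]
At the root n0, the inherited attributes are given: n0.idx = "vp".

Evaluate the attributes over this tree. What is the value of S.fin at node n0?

1. n0.idx = "vp"  [given at root]
2. n1.idx = "vpr"  [S₀.idx ++ "r"]
3. n2.lim = "pz"  [terminal]
4. n1.fin = "vprpz"  [S.idx ++ g.lim]
5. n4.key = "wq"  ["wq"]
6. n4.off = 8  [8]
7. n4.sig = -9  [-9]
8. n5.mk = 1  [terminal]
9. n6.ok = 22  [terminal]
10. n7.ok = 28  [terminal]
11. n4.tag = false  [c₀.ok == d.mk]
12. n8.idx = "xr"  ["xr"]
13. n9.lim = "px"  [terminal]
14. n10.mk = 11  [terminal]
15. n11.ok = 3  [terminal]
16. n8.fin = "yxr"  ["y" ++ S.idx]
17. n3.lab = false  [A.tag == true]
18. n3.depth = "yxrq"  [S.fin ++ "q"]
19. n0.fin = "yxrqn"  [D.depth ++ "n"]

"yxrqn"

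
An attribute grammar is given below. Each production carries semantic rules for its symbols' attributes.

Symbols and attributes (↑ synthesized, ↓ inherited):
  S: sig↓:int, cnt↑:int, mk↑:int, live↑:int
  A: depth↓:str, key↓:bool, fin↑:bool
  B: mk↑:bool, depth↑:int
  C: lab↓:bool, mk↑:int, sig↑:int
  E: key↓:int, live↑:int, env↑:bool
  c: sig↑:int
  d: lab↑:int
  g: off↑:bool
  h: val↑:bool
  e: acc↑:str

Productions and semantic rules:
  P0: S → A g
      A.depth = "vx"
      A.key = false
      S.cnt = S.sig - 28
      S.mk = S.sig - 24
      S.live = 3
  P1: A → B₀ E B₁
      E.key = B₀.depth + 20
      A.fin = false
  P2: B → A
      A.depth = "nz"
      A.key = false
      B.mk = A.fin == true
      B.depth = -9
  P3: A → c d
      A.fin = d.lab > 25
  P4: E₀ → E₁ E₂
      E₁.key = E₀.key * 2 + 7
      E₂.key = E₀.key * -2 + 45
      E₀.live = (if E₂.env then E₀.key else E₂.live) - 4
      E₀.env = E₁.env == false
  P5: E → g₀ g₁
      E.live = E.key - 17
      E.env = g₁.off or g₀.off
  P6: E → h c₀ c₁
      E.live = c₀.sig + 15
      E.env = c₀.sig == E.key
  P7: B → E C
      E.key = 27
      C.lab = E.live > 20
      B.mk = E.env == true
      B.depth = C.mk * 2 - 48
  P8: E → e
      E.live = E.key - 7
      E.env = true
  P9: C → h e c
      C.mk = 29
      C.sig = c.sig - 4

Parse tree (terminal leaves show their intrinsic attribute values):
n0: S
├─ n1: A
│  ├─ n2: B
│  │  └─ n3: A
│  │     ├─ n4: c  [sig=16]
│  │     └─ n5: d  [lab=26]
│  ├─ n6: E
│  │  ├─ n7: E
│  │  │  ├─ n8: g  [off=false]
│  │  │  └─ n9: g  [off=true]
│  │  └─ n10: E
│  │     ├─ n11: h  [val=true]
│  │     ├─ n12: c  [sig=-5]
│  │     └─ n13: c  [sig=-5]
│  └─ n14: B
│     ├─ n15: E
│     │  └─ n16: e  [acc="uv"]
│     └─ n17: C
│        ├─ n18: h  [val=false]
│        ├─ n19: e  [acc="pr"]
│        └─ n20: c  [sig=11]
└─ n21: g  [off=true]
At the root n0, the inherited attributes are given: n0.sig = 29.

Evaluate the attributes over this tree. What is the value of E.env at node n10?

false

1. n0.sig = 29  [given at root]
2. n1.depth = "vx"  ["vx"]
3. n1.key = false  [false]
4. n3.depth = "nz"  ["nz"]
5. n3.key = false  [false]
6. n4.sig = 16  [terminal]
7. n5.lab = 26  [terminal]
8. n3.fin = true  [d.lab > 25]
9. n2.mk = true  [A.fin == true]
10. n2.depth = -9  [-9]
11. n6.key = 11  [B₀.depth + 20]
12. n7.key = 29  [E₀.key * 2 + 7]
13. n8.off = false  [terminal]
14. n9.off = true  [terminal]
15. n7.live = 12  [E.key - 17]
16. n7.env = true  [g₁.off or g₀.off]
17. n10.key = 23  [E₀.key * -2 + 45]
18. n11.val = true  [terminal]
19. n12.sig = -5  [terminal]
20. n13.sig = -5  [terminal]
21. n10.live = 10  [c₀.sig + 15]
22. n10.env = false  [c₀.sig == E.key]
23. n6.live = 6  [(if E₂.env then E₀.key else E₂.live) - 4]
24. n6.env = false  [E₁.env == false]
25. n15.key = 27  [27]
26. n16.acc = "uv"  [terminal]
27. n15.live = 20  [E.key - 7]
28. n15.env = true  [true]
29. n17.lab = false  [E.live > 20]
30. n18.val = false  [terminal]
31. n19.acc = "pr"  [terminal]
32. n20.sig = 11  [terminal]
33. n17.mk = 29  [29]
34. n17.sig = 7  [c.sig - 4]
35. n14.mk = true  [E.env == true]
36. n14.depth = 10  [C.mk * 2 - 48]
37. n1.fin = false  [false]
38. n21.off = true  [terminal]
39. n0.cnt = 1  [S.sig - 28]
40. n0.mk = 5  [S.sig - 24]
41. n0.live = 3  [3]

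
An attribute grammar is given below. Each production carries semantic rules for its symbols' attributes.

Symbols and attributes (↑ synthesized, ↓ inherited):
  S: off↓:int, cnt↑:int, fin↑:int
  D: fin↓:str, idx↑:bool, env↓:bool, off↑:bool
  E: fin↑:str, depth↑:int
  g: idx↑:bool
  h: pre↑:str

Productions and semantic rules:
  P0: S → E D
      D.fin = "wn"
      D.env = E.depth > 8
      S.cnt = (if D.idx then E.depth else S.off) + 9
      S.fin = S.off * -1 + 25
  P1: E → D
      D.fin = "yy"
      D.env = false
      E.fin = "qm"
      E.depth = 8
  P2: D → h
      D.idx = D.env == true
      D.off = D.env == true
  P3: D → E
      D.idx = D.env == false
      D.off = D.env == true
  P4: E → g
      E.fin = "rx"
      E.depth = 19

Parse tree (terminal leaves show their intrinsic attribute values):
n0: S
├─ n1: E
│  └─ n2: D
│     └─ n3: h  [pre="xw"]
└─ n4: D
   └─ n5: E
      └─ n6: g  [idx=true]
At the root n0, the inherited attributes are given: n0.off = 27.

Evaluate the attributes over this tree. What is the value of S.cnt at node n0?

17

1. n0.off = 27  [given at root]
2. n2.fin = "yy"  ["yy"]
3. n2.env = false  [false]
4. n3.pre = "xw"  [terminal]
5. n2.idx = false  [D.env == true]
6. n2.off = false  [D.env == true]
7. n1.fin = "qm"  ["qm"]
8. n1.depth = 8  [8]
9. n4.fin = "wn"  ["wn"]
10. n4.env = false  [E.depth > 8]
11. n6.idx = true  [terminal]
12. n5.fin = "rx"  ["rx"]
13. n5.depth = 19  [19]
14. n4.idx = true  [D.env == false]
15. n4.off = false  [D.env == true]
16. n0.cnt = 17  [(if D.idx then E.depth else S.off) + 9]
17. n0.fin = -2  [S.off * -1 + 25]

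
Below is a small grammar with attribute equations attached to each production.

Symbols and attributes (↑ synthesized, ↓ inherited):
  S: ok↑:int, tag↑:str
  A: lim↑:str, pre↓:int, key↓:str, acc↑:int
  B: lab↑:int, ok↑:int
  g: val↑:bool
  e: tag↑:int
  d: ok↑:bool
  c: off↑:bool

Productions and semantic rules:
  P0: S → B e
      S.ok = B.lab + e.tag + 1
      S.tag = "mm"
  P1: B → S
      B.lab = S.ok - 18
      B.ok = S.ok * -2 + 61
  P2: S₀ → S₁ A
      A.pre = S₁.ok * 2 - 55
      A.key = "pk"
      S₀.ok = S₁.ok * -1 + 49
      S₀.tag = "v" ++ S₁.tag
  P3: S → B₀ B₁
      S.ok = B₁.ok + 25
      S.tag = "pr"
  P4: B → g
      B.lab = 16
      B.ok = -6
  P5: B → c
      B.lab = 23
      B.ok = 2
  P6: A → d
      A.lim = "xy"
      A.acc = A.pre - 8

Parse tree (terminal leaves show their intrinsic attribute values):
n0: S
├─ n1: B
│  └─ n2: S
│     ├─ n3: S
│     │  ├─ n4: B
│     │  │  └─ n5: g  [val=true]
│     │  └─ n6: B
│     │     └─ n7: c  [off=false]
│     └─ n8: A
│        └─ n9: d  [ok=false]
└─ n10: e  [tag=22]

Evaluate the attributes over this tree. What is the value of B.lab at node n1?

4

1. n5.val = true  [terminal]
2. n4.lab = 16  [16]
3. n4.ok = -6  [-6]
4. n7.off = false  [terminal]
5. n6.lab = 23  [23]
6. n6.ok = 2  [2]
7. n3.ok = 27  [B₁.ok + 25]
8. n3.tag = "pr"  ["pr"]
9. n8.pre = -1  [S₁.ok * 2 - 55]
10. n8.key = "pk"  ["pk"]
11. n9.ok = false  [terminal]
12. n8.lim = "xy"  ["xy"]
13. n8.acc = -9  [A.pre - 8]
14. n2.ok = 22  [S₁.ok * -1 + 49]
15. n2.tag = "vpr"  ["v" ++ S₁.tag]
16. n1.lab = 4  [S.ok - 18]
17. n1.ok = 17  [S.ok * -2 + 61]
18. n10.tag = 22  [terminal]
19. n0.ok = 27  [B.lab + e.tag + 1]
20. n0.tag = "mm"  ["mm"]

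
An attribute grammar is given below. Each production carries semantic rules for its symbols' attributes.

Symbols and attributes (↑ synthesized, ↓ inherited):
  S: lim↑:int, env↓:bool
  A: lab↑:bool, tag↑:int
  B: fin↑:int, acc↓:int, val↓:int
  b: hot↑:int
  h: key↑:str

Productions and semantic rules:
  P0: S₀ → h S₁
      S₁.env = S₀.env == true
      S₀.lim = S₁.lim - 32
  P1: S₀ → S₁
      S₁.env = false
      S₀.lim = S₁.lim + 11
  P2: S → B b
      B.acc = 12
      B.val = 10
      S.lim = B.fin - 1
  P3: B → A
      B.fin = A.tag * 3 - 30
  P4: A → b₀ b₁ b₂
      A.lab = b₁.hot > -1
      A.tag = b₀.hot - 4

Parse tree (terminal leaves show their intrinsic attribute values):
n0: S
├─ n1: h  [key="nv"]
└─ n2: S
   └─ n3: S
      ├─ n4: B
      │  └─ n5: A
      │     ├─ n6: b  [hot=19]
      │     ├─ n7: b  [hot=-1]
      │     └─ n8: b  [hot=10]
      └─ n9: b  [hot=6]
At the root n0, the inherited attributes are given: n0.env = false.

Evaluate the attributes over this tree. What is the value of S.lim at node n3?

14

1. n0.env = false  [given at root]
2. n1.key = "nv"  [terminal]
3. n2.env = false  [S₀.env == true]
4. n3.env = false  [false]
5. n4.acc = 12  [12]
6. n4.val = 10  [10]
7. n6.hot = 19  [terminal]
8. n7.hot = -1  [terminal]
9. n8.hot = 10  [terminal]
10. n5.lab = false  [b₁.hot > -1]
11. n5.tag = 15  [b₀.hot - 4]
12. n4.fin = 15  [A.tag * 3 - 30]
13. n9.hot = 6  [terminal]
14. n3.lim = 14  [B.fin - 1]
15. n2.lim = 25  [S₁.lim + 11]
16. n0.lim = -7  [S₁.lim - 32]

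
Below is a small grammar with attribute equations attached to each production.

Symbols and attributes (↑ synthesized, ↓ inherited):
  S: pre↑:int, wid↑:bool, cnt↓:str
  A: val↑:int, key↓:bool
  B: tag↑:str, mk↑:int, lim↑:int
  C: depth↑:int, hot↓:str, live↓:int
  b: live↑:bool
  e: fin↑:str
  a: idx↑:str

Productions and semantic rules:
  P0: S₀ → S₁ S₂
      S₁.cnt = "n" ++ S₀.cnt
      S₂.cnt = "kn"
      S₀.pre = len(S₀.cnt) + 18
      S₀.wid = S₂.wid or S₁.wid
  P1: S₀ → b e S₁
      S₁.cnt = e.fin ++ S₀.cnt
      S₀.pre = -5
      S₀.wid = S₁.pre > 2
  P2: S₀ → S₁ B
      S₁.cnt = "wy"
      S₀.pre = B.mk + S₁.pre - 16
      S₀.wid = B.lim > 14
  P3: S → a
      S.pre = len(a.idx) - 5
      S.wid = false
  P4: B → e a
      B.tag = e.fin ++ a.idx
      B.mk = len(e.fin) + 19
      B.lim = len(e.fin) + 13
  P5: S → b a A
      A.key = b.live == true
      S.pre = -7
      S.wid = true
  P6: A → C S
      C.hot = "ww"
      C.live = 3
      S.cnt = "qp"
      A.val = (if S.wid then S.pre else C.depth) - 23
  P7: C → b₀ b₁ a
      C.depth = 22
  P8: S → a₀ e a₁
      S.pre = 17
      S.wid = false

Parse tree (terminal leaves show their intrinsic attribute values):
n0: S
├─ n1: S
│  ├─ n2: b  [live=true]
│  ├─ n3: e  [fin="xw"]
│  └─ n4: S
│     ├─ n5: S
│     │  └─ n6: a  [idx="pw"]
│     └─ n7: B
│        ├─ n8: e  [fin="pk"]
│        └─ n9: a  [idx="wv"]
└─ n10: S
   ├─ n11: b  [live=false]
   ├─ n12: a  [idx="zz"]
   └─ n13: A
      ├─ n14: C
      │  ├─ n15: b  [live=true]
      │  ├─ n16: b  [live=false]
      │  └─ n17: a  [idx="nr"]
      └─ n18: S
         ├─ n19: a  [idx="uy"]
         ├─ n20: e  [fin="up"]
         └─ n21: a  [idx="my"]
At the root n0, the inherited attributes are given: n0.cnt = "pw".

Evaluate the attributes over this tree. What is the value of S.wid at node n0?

1. n0.cnt = "pw"  [given at root]
2. n1.cnt = "npw"  ["n" ++ S₀.cnt]
3. n2.live = true  [terminal]
4. n3.fin = "xw"  [terminal]
5. n4.cnt = "xwnpw"  [e.fin ++ S₀.cnt]
6. n5.cnt = "wy"  ["wy"]
7. n6.idx = "pw"  [terminal]
8. n5.pre = -3  [len(a.idx) - 5]
9. n5.wid = false  [false]
10. n8.fin = "pk"  [terminal]
11. n9.idx = "wv"  [terminal]
12. n7.tag = "pkwv"  [e.fin ++ a.idx]
13. n7.mk = 21  [len(e.fin) + 19]
14. n7.lim = 15  [len(e.fin) + 13]
15. n4.pre = 2  [B.mk + S₁.pre - 16]
16. n4.wid = true  [B.lim > 14]
17. n1.pre = -5  [-5]
18. n1.wid = false  [S₁.pre > 2]
19. n10.cnt = "kn"  ["kn"]
20. n11.live = false  [terminal]
21. n12.idx = "zz"  [terminal]
22. n13.key = false  [b.live == true]
23. n14.hot = "ww"  ["ww"]
24. n14.live = 3  [3]
25. n15.live = true  [terminal]
26. n16.live = false  [terminal]
27. n17.idx = "nr"  [terminal]
28. n14.depth = 22  [22]
29. n18.cnt = "qp"  ["qp"]
30. n19.idx = "uy"  [terminal]
31. n20.fin = "up"  [terminal]
32. n21.idx = "my"  [terminal]
33. n18.pre = 17  [17]
34. n18.wid = false  [false]
35. n13.val = -1  [(if S.wid then S.pre else C.depth) - 23]
36. n10.pre = -7  [-7]
37. n10.wid = true  [true]
38. n0.pre = 20  [len(S₀.cnt) + 18]
39. n0.wid = true  [S₂.wid or S₁.wid]

true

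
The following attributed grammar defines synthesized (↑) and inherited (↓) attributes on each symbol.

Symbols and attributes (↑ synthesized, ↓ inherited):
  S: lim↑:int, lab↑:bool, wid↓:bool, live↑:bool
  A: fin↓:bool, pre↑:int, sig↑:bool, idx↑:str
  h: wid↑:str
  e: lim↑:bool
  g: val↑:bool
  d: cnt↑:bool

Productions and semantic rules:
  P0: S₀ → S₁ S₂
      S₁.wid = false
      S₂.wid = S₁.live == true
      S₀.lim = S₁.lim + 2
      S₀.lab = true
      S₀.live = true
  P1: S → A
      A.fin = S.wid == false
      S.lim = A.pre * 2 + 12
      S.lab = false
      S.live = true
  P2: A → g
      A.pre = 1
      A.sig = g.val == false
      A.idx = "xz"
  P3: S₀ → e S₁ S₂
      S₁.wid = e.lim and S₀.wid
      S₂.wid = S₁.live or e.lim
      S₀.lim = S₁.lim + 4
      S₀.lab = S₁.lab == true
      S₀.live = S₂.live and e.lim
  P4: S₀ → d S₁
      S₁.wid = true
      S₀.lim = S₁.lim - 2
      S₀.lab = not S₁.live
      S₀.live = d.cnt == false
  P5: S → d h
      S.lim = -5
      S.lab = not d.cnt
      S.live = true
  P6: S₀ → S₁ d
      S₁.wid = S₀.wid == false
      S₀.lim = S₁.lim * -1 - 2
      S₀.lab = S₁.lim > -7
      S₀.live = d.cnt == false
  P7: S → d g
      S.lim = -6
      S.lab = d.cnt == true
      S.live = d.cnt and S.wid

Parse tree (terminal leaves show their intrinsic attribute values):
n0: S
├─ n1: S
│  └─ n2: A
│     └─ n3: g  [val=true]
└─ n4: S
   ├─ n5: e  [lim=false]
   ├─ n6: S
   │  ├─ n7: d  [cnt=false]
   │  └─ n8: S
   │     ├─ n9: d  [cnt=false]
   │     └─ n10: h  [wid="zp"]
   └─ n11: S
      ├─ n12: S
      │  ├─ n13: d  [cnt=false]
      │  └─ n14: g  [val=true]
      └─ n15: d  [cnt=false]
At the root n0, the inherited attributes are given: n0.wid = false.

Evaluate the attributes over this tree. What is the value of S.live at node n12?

1. n0.wid = false  [given at root]
2. n1.wid = false  [false]
3. n2.fin = true  [S.wid == false]
4. n3.val = true  [terminal]
5. n2.pre = 1  [1]
6. n2.sig = false  [g.val == false]
7. n2.idx = "xz"  ["xz"]
8. n1.lim = 14  [A.pre * 2 + 12]
9. n1.lab = false  [false]
10. n1.live = true  [true]
11. n4.wid = true  [S₁.live == true]
12. n5.lim = false  [terminal]
13. n6.wid = false  [e.lim and S₀.wid]
14. n7.cnt = false  [terminal]
15. n8.wid = true  [true]
16. n9.cnt = false  [terminal]
17. n10.wid = "zp"  [terminal]
18. n8.lim = -5  [-5]
19. n8.lab = true  [not d.cnt]
20. n8.live = true  [true]
21. n6.lim = -7  [S₁.lim - 2]
22. n6.lab = false  [not S₁.live]
23. n6.live = true  [d.cnt == false]
24. n11.wid = true  [S₁.live or e.lim]
25. n12.wid = false  [S₀.wid == false]
26. n13.cnt = false  [terminal]
27. n14.val = true  [terminal]
28. n12.lim = -6  [-6]
29. n12.lab = false  [d.cnt == true]
30. n12.live = false  [d.cnt and S.wid]
31. n15.cnt = false  [terminal]
32. n11.lim = 4  [S₁.lim * -1 - 2]
33. n11.lab = true  [S₁.lim > -7]
34. n11.live = true  [d.cnt == false]
35. n4.lim = -3  [S₁.lim + 4]
36. n4.lab = false  [S₁.lab == true]
37. n4.live = false  [S₂.live and e.lim]
38. n0.lim = 16  [S₁.lim + 2]
39. n0.lab = true  [true]
40. n0.live = true  [true]

false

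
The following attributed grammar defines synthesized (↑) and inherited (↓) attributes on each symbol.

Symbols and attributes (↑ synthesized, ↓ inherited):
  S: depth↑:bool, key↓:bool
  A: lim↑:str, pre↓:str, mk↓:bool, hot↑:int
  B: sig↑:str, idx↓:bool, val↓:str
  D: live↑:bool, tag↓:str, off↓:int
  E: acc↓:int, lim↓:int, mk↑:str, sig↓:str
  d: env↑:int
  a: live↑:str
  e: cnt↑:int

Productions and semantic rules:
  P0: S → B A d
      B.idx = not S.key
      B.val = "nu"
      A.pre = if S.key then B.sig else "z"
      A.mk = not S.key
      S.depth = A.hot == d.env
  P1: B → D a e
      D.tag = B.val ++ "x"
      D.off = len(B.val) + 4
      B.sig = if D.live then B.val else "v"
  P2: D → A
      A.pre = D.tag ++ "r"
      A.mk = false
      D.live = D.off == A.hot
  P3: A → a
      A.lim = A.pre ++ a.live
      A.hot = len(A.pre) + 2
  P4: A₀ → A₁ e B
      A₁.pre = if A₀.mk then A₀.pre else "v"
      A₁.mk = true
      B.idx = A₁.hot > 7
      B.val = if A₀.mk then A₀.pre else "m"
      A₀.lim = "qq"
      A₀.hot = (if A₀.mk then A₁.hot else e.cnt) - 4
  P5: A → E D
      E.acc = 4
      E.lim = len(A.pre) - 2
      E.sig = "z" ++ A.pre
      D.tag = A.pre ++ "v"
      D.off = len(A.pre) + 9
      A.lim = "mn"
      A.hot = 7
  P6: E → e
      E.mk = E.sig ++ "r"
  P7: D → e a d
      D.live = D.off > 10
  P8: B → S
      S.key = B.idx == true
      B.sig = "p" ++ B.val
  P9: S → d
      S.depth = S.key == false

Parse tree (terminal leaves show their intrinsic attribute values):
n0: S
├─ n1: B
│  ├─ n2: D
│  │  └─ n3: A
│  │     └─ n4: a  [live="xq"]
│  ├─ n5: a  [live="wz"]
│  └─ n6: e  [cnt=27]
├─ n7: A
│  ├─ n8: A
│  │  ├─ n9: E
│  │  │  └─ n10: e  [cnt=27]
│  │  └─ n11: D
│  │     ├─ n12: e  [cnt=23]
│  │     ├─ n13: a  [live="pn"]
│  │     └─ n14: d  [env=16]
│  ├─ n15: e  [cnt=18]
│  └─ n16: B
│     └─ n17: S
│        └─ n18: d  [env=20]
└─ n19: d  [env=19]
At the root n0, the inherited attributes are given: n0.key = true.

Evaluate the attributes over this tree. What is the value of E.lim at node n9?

1. n0.key = true  [given at root]
2. n1.idx = false  [not S.key]
3. n1.val = "nu"  ["nu"]
4. n2.tag = "nux"  [B.val ++ "x"]
5. n2.off = 6  [len(B.val) + 4]
6. n3.pre = "nuxr"  [D.tag ++ "r"]
7. n3.mk = false  [false]
8. n4.live = "xq"  [terminal]
9. n3.lim = "nuxrxq"  [A.pre ++ a.live]
10. n3.hot = 6  [len(A.pre) + 2]
11. n2.live = true  [D.off == A.hot]
12. n5.live = "wz"  [terminal]
13. n6.cnt = 27  [terminal]
14. n1.sig = "nu"  [if D.live then B.val else "v"]
15. n7.pre = "nu"  [if S.key then B.sig else "z"]
16. n7.mk = false  [not S.key]
17. n8.pre = "v"  [if A₀.mk then A₀.pre else "v"]
18. n8.mk = true  [true]
19. n9.acc = 4  [4]
20. n9.lim = -1  [len(A.pre) - 2]
21. n9.sig = "zv"  ["z" ++ A.pre]
22. n10.cnt = 27  [terminal]
23. n9.mk = "zvr"  [E.sig ++ "r"]
24. n11.tag = "vv"  [A.pre ++ "v"]
25. n11.off = 10  [len(A.pre) + 9]
26. n12.cnt = 23  [terminal]
27. n13.live = "pn"  [terminal]
28. n14.env = 16  [terminal]
29. n11.live = false  [D.off > 10]
30. n8.lim = "mn"  ["mn"]
31. n8.hot = 7  [7]
32. n15.cnt = 18  [terminal]
33. n16.idx = false  [A₁.hot > 7]
34. n16.val = "m"  [if A₀.mk then A₀.pre else "m"]
35. n17.key = false  [B.idx == true]
36. n18.env = 20  [terminal]
37. n17.depth = true  [S.key == false]
38. n16.sig = "pm"  ["p" ++ B.val]
39. n7.lim = "qq"  ["qq"]
40. n7.hot = 14  [(if A₀.mk then A₁.hot else e.cnt) - 4]
41. n19.env = 19  [terminal]
42. n0.depth = false  [A.hot == d.env]

-1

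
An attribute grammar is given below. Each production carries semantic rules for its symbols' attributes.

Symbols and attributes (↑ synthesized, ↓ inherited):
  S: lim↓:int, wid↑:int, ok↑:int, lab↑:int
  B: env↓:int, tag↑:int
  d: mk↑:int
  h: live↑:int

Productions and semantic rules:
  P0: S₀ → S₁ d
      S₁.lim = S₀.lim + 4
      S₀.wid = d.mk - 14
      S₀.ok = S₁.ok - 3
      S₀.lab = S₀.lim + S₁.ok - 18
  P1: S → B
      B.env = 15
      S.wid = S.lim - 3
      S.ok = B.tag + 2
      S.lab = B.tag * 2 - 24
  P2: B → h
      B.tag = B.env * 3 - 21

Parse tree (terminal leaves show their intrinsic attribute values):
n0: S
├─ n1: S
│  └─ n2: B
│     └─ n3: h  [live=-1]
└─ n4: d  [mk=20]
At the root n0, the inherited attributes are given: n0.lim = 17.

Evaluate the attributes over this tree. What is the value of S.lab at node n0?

1. n0.lim = 17  [given at root]
2. n1.lim = 21  [S₀.lim + 4]
3. n2.env = 15  [15]
4. n3.live = -1  [terminal]
5. n2.tag = 24  [B.env * 3 - 21]
6. n1.wid = 18  [S.lim - 3]
7. n1.ok = 26  [B.tag + 2]
8. n1.lab = 24  [B.tag * 2 - 24]
9. n4.mk = 20  [terminal]
10. n0.wid = 6  [d.mk - 14]
11. n0.ok = 23  [S₁.ok - 3]
12. n0.lab = 25  [S₀.lim + S₁.ok - 18]

25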